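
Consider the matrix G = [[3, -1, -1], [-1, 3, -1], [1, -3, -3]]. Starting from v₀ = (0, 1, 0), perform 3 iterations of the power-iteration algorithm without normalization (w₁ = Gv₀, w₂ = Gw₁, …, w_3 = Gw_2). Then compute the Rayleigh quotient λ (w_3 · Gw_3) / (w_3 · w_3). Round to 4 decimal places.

2.8394

w1 = Gv₀ = (3·0 + (-1)·1 + (-1)·0; (-1)·0 + 3·1 + (-1)·0; 1·0 + (-3)·1 + (-3)·0) = (-1, 3, -3)
w2 = Gw1 = (3·(-1) + (-1)·3 + (-1)·(-3); (-1)·(-1) + 3·3 + (-1)·(-3); 1·(-1) + (-3)·3 + (-3)·(-3)) = (-3, 13, -1)
w3 = Gw2 = (-21, 43, -39)
Gw3 = (-67, 189, -33)
w3·Gw3 = (-21)·(-67) + 43·189 + (-39)·(-33) = 10821; w3·w3 = (-21)·(-21) + 43·43 + (-39)·(-39) = 3811
λ ≈ 10821/3811 = 2.8394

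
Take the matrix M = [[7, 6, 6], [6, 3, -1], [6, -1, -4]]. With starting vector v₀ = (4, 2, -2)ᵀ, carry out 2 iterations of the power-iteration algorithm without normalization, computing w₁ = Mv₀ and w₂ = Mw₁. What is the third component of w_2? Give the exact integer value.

16

w1 = Mv₀ = (28, 32, 30)
w2 = Mw1 = (568, 234, 16)
The requested component of w2 is 16.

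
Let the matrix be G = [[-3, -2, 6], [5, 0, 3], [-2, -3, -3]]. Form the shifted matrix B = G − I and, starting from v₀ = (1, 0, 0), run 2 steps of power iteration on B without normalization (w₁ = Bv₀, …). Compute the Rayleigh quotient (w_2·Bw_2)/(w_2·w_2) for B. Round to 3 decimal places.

-0.576

B = G − I has rows (-4, -2, 6); (5, -1, 3); (-2, -3, -4)
w1 = Bv₀ = ((-4)·1 + (-2)·0 + 6·0; 5·1 + (-1)·0 + 3·0; (-2)·1 + (-3)·0 + (-4)·0) = (-4, 5, -2)
w2 = Bw1 = ((-4)·(-4) + (-2)·5 + 6·(-2); 5·(-4) + (-1)·5 + 3·(-2); (-2)·(-4) + (-3)·5 + (-4)·(-2)) = (-6, -31, 1)
Bw2 = (92, 4, 101)
w2·Bw2 = -575; w2·w2 = 998; μ ≈ -575/998 = -0.576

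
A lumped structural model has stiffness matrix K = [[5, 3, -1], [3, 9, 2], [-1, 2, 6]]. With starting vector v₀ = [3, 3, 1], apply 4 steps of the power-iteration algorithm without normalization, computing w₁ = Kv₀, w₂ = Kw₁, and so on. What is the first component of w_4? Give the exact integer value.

24325

w1 = Kv₀ = (5·3 + 3·3 + (-1)·1; 3·3 + 9·3 + 2·1; (-1)·3 + 2·3 + 6·1) = (23, 38, 9)
w2 = Kw1 = (5·23 + 3·38 + (-1)·9; 3·23 + 9·38 + 2·9; (-1)·23 + 2·38 + 6·9) = (220, 429, 107)
w3 = Kw2 = (2280, 4735, 1280)
w4 = Kw3 = (24325, 52015, 14870)
The requested component of w4 is 24325.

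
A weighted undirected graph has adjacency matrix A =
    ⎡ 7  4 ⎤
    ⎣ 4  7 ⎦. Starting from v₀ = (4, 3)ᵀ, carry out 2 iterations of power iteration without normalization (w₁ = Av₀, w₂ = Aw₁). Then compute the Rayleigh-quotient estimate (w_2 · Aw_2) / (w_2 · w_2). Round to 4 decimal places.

w1 = Av₀ = (7·4 + 4·3; 4·4 + 7·3) = (40, 37)
w2 = Aw1 = (7·40 + 4·37; 4·40 + 7·37) = (428, 419)
Aw2 = (4672, 4645)
w2·Aw2 = 428·4672 + 419·4645 = 3945871; w2·w2 = 428·428 + 419·419 = 358745
λ ≈ 3945871/358745 = 10.9991

10.9991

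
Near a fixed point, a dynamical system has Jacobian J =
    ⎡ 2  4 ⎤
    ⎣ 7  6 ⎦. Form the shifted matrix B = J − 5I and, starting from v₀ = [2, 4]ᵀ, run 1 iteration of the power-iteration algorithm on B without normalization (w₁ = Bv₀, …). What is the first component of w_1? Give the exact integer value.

10

B = J − 5I has rows (-3, 4); (7, 1)
w1 = Bv₀ = (10, 18)
Requested component of w1: 10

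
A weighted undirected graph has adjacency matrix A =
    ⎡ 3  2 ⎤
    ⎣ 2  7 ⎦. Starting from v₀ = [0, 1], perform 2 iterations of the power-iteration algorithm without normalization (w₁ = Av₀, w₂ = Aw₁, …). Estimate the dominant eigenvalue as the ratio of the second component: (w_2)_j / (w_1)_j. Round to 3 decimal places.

w1 = Av₀ = (3·0 + 2·1; 2·0 + 7·1) = (2, 7)
w2 = Aw1 = (3·2 + 2·7; 2·2 + 7·7) = (20, 53)
Ratio at component: 53 / 7 = 7.571

λ ≈ 7.571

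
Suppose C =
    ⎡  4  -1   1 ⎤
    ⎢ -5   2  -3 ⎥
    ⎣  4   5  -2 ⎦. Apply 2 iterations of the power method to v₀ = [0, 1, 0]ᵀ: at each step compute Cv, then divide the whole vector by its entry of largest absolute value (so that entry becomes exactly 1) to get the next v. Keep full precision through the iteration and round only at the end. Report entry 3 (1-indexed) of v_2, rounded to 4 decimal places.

Cv0 = (-1.00000, 2.00000, 5.00000); divide by 5.00000 → v1 = (-0.20000, 0.40000, 1.00000)
Cv1 = (-0.20000, -1.20000, -0.80000); divide by -1.20000 → v2 = (0.16667, 1.00000, 0.66667)
Requested entry of v2: -4/-6 = 0.6667

0.6667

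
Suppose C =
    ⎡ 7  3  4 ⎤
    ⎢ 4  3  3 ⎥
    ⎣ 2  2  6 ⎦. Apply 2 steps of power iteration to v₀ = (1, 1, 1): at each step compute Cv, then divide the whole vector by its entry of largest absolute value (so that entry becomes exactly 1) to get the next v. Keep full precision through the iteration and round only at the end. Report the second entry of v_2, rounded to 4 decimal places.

Cv0 = (14.00000, 10.00000, 10.00000); divide by 14.00000 → v1 = (1.00000, 0.71429, 0.71429)
Cv1 = (12.00000, 8.28571, 7.71429); divide by 12.00000 → v2 = (1.00000, 0.69048, 0.64286)
Requested entry of v2: 116/168 = 0.6905

0.6905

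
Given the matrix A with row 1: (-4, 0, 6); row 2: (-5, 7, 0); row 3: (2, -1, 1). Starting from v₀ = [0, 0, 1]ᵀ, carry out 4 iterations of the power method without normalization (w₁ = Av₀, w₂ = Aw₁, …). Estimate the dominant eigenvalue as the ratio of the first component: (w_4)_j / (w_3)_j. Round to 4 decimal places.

w1 = Av₀ = (6, 0, 1)
w2 = Aw1 = (-18, -30, 13)
w3 = Aw2 = (150, -120, 7)
w4 = Aw3 = (-558, -1590, 427)
Ratio at component: -558 / 150 = -3.7200

-3.7200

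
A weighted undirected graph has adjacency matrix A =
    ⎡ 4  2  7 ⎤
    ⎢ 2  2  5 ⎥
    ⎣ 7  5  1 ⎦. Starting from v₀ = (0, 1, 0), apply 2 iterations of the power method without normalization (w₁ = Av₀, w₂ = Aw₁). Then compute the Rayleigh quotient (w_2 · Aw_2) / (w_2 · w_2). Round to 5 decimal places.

λ ≈ 11.28558

w1 = Av₀ = (2, 2, 5)
w2 = Aw1 = (47, 33, 29)
Aw2 = (457, 305, 523)
w2·Aw2 = 47·457 + 33·305 + 29·523 = 46711; w2·w2 = 47·47 + 33·33 + 29·29 = 4139
λ ≈ 46711/4139 = 11.28558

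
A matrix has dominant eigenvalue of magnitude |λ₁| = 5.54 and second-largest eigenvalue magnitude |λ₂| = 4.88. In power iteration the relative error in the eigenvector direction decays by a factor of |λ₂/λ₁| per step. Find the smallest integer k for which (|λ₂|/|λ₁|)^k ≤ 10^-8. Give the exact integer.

146

|λ₂/λ₁| = 4.88/5.54 = 0.88087
Need k ≥ ln(10^-8) / ln(0.88087) = -18.4207 / -0.1268 ≈ 145.217
Smallest integer k satisfying the bound: 146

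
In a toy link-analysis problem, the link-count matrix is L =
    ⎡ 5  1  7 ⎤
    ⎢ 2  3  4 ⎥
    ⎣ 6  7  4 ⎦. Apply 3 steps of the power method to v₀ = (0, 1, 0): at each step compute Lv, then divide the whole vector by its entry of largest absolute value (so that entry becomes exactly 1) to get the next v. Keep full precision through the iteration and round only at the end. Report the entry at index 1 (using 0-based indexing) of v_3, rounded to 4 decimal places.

Lv0 = (1.00000, 3.00000, 7.00000); divide by 7.00000 → v1 = (0.14286, 0.42857, 1.00000)
Lv1 = (8.14286, 5.57143, 7.85714); divide by 8.14286 → v2 = (1.00000, 0.68421, 0.96491)
Lv2 = (12.43860, 7.91228, 14.64912); divide by 14.64912 → v3 = (0.84910, 0.54012, 1.00000)
Requested entry of v3: 451/835 = 0.5401

0.5401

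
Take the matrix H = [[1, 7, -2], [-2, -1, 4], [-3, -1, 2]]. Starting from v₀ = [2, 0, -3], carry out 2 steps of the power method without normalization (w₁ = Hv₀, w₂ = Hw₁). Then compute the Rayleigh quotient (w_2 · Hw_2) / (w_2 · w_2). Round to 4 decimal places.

w1 = Hv₀ = (8, -16, -12)
w2 = Hw1 = (-80, -48, -32)
Hw2 = (-352, 80, 224)
w2·Hw2 = (-80)·(-352) + (-48)·80 + (-32)·224 = 17152; w2·w2 = (-80)·(-80) + (-48)·(-48) + (-32)·(-32) = 9728
λ ≈ 17152/9728 = 1.7632

λ ≈ 1.7632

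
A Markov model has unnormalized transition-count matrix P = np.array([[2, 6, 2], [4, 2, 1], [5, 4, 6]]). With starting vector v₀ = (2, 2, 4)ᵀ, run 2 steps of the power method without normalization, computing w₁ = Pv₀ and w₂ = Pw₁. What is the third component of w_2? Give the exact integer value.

436

w1 = Pv₀ = (24, 16, 42)
w2 = Pw1 = (228, 170, 436)
The requested component of w2 is 436.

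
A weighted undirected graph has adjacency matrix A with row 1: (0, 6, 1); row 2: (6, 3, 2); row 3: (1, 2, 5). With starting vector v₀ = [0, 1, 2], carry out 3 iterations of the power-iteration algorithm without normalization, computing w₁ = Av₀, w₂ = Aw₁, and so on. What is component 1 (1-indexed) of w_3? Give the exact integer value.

640

w1 = Av₀ = (8, 7, 12)
w2 = Aw1 = (54, 93, 82)
w3 = Aw2 = (640, 767, 650)
The requested component of w3 is 640.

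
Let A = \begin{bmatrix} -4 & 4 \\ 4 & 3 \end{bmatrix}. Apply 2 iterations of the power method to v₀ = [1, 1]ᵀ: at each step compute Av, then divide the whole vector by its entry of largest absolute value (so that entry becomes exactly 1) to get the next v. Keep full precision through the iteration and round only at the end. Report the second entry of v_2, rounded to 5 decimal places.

Av0 = (0.000000, 7.000000); divide by 7.000000 → v1 = (0.000000, 1.000000)
Av1 = (4.000000, 3.000000); divide by 4.000000 → v2 = (1.000000, 0.750000)
Requested entry of v2: 21/28 = 0.75000

0.75000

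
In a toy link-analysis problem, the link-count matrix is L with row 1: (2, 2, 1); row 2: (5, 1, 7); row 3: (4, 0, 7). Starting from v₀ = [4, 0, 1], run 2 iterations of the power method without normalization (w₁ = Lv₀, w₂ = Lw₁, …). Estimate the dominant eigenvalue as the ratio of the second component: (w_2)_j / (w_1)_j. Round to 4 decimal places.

w1 = Lv₀ = (2·4 + 2·0 + 1·1; 5·4 + 1·0 + 7·1; 4·4 + 0·0 + 7·1) = (9, 27, 23)
w2 = Lw1 = (2·9 + 2·27 + 1·23; 5·9 + 1·27 + 7·23; 4·9 + 0·27 + 7·23) = (95, 233, 197)
Ratio at component: 233 / 27 = 8.6296

8.6296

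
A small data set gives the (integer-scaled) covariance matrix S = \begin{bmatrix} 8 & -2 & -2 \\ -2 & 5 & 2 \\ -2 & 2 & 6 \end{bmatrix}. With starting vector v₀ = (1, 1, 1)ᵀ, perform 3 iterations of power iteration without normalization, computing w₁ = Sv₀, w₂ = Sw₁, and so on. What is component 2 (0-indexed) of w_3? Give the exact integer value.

w1 = Sv₀ = (4, 5, 6)
w2 = Sw1 = (10, 29, 38)
w3 = Sw2 = (-54, 201, 266)
The requested component of w3 is 266.

266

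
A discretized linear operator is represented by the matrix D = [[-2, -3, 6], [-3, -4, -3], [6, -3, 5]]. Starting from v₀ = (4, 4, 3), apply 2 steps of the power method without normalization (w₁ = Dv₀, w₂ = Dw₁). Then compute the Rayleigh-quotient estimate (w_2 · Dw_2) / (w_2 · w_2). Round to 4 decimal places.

w1 = Dv₀ = ((-2)·4 + (-3)·4 + 6·3; (-3)·4 + (-4)·4 + (-3)·3; 6·4 + (-3)·4 + 5·3) = (-2, -37, 27)
w2 = Dw1 = ((-2)·(-2) + (-3)·(-37) + 6·27; (-3)·(-2) + (-4)·(-37) + (-3)·27; 6·(-2) + (-3)·(-37) + 5·27) = (277, 73, 234)
Dw2 = (631, -1825, 2613)
w2·Dw2 = 277·631 + 73·(-1825) + 234·2613 = 653004; w2·w2 = 277·277 + 73·73 + 234·234 = 136814
λ ≈ 653004/136814 = 4.7729

λ ≈ 4.7729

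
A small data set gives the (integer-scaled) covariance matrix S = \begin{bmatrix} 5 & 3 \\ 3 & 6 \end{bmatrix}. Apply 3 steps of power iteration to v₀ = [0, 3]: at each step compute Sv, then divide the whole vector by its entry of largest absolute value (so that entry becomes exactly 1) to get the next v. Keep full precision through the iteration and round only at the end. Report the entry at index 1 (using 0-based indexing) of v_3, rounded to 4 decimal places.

1.0000

Sv0 = (9.00000, 18.00000); divide by 18.00000 → v1 = (0.50000, 1.00000)
Sv1 = (5.50000, 7.50000); divide by 7.50000 → v2 = (0.73333, 1.00000)
Sv2 = (6.66667, 8.20000); divide by 8.20000 → v3 = (0.81301, 1.00000)
Requested entry of v3: 1107/1107 = 1.0000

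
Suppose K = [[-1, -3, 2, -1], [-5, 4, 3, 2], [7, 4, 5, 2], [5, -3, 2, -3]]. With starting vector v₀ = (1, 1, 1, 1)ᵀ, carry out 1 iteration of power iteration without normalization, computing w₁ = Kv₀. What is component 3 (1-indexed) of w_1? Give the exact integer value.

18

w1 = Kv₀ = (-3, 4, 18, 1)
The requested component of w1 is 18.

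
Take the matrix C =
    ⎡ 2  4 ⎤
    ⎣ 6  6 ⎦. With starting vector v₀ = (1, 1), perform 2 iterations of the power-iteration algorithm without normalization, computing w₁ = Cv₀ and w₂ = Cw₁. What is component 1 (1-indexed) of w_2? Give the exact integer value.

60

w1 = Cv₀ = (2·1 + 4·1; 6·1 + 6·1) = (6, 12)
w2 = Cw1 = (2·6 + 4·12; 6·6 + 6·12) = (60, 108)
The requested component of w2 is 60.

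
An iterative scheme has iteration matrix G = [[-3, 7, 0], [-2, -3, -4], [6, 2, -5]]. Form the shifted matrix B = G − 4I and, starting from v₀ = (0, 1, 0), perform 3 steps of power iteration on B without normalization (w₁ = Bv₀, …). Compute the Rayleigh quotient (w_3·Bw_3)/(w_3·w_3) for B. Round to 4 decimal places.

μ ≈ -10.6678

B = G − 4I has rows (-7, 7, 0); (-2, -7, -4); (6, 2, -9)
w1 = Bv₀ = ((-7)·0 + 7·1 + 0·0; (-2)·0 + (-7)·1 + (-4)·0; 6·0 + 2·1 + (-9)·0) = (7, -7, 2)
w2 = Bw1 = ((-7)·7 + 7·(-7) + 0·2; (-2)·7 + (-7)·(-7) + (-4)·2; 6·7 + 2·(-7) + (-9)·2) = (-98, 27, 10)
w3 = Bw2 = (875, -33, -624)
Bw3 = (-6356, 977, 10800)
w3·Bw3 = -12332941; w3·w3 = 1156090; μ ≈ -12332941/1156090 = -10.6678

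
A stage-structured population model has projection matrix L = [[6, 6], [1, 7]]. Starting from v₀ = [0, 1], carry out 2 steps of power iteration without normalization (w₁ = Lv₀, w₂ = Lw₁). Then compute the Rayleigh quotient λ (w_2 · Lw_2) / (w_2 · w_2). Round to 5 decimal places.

w1 = Lv₀ = (6·0 + 6·1; 1·0 + 7·1) = (6, 7)
w2 = Lw1 = (6·6 + 6·7; 1·6 + 7·7) = (78, 55)
Lw2 = (798, 463)
w2·Lw2 = 78·798 + 55·463 = 87709; w2·w2 = 78·78 + 55·55 = 9109
λ ≈ 87709/9109 = 9.62883

9.62883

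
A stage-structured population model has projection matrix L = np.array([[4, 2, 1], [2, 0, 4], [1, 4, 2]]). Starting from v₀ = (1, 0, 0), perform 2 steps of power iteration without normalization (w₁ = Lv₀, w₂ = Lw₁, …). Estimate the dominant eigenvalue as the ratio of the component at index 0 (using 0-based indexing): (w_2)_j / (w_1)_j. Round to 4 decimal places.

w1 = Lv₀ = (4·1 + 2·0 + 1·0; 2·1 + 0·0 + 4·0; 1·1 + 4·0 + 2·0) = (4, 2, 1)
w2 = Lw1 = (4·4 + 2·2 + 1·1; 2·4 + 0·2 + 4·1; 1·4 + 4·2 + 2·1) = (21, 12, 14)
Ratio at component: 21 / 4 = 5.2500

5.2500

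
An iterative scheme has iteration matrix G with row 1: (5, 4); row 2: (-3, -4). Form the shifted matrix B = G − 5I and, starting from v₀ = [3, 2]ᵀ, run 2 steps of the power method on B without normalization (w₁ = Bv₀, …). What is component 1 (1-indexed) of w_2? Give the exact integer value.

B = G − 5I has rows (0, 4); (-3, -9)
w1 = Bv₀ = (0·3 + 4·2; (-3)·3 + (-9)·2) = (8, -27)
w2 = Bw1 = (0·8 + 4·(-27); (-3)·8 + (-9)·(-27)) = (-108, 219)
Requested component of w2: -108

-108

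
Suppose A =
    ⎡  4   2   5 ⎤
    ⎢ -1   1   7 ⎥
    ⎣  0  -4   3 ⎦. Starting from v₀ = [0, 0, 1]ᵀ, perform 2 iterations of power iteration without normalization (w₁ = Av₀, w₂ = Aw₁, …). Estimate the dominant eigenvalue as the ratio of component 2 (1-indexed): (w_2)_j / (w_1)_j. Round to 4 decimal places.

3.2857

w1 = Av₀ = (4·0 + 2·0 + 5·1; (-1)·0 + 1·0 + 7·1; 0·0 + (-4)·0 + 3·1) = (5, 7, 3)
w2 = Aw1 = (4·5 + 2·7 + 5·3; (-1)·5 + 1·7 + 7·3; 0·5 + (-4)·7 + 3·3) = (49, 23, -19)
Ratio at component: 23 / 7 = 3.2857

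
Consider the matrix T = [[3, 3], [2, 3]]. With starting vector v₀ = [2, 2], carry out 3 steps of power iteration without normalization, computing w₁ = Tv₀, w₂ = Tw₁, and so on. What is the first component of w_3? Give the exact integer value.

360

w1 = Tv₀ = (12, 10)
w2 = Tw1 = (66, 54)
w3 = Tw2 = (360, 294)
The requested component of w3 is 360.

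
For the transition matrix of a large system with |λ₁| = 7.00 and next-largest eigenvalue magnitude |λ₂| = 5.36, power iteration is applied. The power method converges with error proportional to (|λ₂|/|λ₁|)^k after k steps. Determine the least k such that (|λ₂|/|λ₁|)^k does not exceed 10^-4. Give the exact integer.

35

|λ₂/λ₁| = 5.36/7.00 = 0.76571
Need k ≥ ln(10^-4) / ln(0.76571) = -9.2103 / -0.2669 ≈ 34.503
Smallest integer k satisfying the bound: 35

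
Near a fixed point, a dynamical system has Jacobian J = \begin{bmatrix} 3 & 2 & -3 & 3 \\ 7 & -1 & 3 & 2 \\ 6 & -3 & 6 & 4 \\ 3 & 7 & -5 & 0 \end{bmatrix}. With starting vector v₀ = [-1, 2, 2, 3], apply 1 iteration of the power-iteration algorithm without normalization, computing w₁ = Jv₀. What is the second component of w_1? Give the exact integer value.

3

w1 = Jv₀ = (3·(-1) + 2·2 + (-3)·2 + 3·3; 7·(-1) + (-1)·2 + 3·2 + 2·3; 6·(-1) + (-3)·2 + 6·2 + 4·3; 3·(-1) + 7·2 + (-5)·2 + 0·3) = (4, 3, 12, 1)
The requested component of w1 is 3.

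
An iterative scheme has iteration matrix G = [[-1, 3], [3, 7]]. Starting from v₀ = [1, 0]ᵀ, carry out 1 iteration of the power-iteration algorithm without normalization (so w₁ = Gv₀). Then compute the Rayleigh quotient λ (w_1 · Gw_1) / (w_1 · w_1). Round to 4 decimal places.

w1 = Gv₀ = (-1, 3)
Gw1 = (10, 18)
w1·Gw1 = (-1)·10 + 3·18 = 44; w1·w1 = (-1)·(-1) + 3·3 = 10
λ ≈ 44/10 = 4.4000

λ ≈ 4.4000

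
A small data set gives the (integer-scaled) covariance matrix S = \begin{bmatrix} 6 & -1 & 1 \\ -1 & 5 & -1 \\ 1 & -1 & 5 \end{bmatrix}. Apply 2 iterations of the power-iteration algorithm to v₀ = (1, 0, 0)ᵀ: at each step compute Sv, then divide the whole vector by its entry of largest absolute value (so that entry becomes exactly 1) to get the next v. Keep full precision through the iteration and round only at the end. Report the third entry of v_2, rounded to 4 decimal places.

0.3158

Sv0 = (6.00000, -1.00000, 1.00000); divide by 6.00000 → v1 = (1.00000, -0.16667, 0.16667)
Sv1 = (6.33333, -2.00000, 2.00000); divide by 6.33333 → v2 = (1.00000, -0.31579, 0.31579)
Requested entry of v2: 12/38 = 0.3158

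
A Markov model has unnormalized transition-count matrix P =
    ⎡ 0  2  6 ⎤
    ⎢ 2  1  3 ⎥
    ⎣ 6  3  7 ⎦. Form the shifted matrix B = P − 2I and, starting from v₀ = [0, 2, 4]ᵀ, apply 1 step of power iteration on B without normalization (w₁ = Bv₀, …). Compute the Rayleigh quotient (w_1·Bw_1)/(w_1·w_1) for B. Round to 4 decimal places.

μ ≈ 8.4154

B = P − 2I has rows (-2, 2, 6); (2, -1, 3); (6, 3, 5)
w1 = Bv₀ = ((-2)·0 + 2·2 + 6·4; 2·0 + (-1)·2 + 3·4; 6·0 + 3·2 + 5·4) = (28, 10, 26)
Bw1 = (120, 124, 328)
w1·Bw1 = 13128; w1·w1 = 1560; μ ≈ 13128/1560 = 8.4154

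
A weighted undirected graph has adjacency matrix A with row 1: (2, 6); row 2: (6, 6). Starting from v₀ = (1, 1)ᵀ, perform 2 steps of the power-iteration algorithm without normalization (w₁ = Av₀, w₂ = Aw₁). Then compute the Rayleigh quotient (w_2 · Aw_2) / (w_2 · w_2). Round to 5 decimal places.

λ ≈ 10.32370

w1 = Av₀ = (2·1 + 6·1; 6·1 + 6·1) = (8, 12)
w2 = Aw1 = (2·8 + 6·12; 6·8 + 6·12) = (88, 120)
Aw2 = (896, 1248)
w2·Aw2 = 88·896 + 120·1248 = 228608; w2·w2 = 88·88 + 120·120 = 22144
λ ≈ 228608/22144 = 10.32370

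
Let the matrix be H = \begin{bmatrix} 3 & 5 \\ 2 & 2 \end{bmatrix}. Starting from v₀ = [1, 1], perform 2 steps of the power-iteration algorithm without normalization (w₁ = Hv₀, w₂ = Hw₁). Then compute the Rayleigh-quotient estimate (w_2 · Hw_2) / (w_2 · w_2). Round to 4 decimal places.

5.7134

w1 = Hv₀ = (8, 4)
w2 = Hw1 = (44, 24)
Hw2 = (252, 136)
w2·Hw2 = 44·252 + 24·136 = 14352; w2·w2 = 44·44 + 24·24 = 2512
λ ≈ 14352/2512 = 5.7134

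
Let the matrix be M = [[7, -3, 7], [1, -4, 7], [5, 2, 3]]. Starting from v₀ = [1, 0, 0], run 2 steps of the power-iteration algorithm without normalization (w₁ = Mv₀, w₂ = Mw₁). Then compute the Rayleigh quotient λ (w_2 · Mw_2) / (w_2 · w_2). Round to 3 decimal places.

w1 = Mv₀ = (7·1 + (-3)·0 + 7·0; 1·1 + (-4)·0 + 7·0; 5·1 + 2·0 + 3·0) = (7, 1, 5)
w2 = Mw1 = (7·7 + (-3)·1 + 7·5; 1·7 + (-4)·1 + 7·5; 5·7 + 2·1 + 3·5) = (81, 38, 52)
Mw2 = (817, 293, 637)
w2·Mw2 = 81·817 + 38·293 + 52·637 = 110435; w2·w2 = 81·81 + 38·38 + 52·52 = 10709
λ ≈ 110435/10709 = 10.312

10.312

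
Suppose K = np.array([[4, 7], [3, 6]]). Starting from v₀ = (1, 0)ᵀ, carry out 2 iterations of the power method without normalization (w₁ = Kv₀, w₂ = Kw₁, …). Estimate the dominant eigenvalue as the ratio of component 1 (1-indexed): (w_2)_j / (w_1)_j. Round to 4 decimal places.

9.2500

w1 = Kv₀ = (4, 3)
w2 = Kw1 = (37, 30)
Ratio at component: 37 / 4 = 9.2500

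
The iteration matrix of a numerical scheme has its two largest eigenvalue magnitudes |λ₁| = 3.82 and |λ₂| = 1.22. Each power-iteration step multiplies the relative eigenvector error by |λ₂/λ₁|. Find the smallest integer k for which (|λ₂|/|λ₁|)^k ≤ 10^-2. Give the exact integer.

|λ₂/λ₁| = 1.22/3.82 = 0.31937
Need k ≥ ln(10^-2) / ln(0.31937) = -4.6052 / -1.1414 ≈ 4.035
Smallest integer k satisfying the bound: 5

5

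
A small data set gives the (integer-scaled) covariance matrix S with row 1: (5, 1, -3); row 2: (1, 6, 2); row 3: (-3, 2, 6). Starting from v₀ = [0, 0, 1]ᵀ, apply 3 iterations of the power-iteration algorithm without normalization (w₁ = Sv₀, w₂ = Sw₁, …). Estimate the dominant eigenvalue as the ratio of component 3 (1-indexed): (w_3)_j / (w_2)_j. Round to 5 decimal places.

8.75510

w1 = Sv₀ = (-3, 2, 6)
w2 = Sw1 = (-31, 21, 49)
w3 = Sw2 = (-281, 193, 429)
Ratio at component: 429 / 49 = 8.75510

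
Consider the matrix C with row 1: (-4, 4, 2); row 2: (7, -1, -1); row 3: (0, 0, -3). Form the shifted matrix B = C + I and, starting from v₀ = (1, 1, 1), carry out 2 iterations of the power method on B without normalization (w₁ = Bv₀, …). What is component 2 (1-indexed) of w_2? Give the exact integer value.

B = C + I has rows (-3, 4, 2); (7, 0, -1); (0, 0, -2)
w1 = Bv₀ = (3, 6, -2)
w2 = Bw1 = (11, 23, 4)
Requested component of w2: 23

23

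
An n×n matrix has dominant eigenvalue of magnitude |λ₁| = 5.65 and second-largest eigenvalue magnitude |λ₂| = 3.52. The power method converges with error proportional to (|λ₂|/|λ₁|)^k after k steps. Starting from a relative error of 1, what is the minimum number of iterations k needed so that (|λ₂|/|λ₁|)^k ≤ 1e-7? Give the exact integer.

35

|λ₂/λ₁| = 3.52/5.65 = 0.62301
Need k ≥ ln(1e-7) / ln(0.62301) = -16.1181 / -0.4732 ≈ 34.062
Smallest integer k satisfying the bound: 35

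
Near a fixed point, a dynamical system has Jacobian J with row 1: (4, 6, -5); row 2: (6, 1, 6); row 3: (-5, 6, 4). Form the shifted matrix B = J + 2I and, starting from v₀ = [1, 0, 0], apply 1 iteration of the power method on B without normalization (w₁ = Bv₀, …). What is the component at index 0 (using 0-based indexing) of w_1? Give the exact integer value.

B = J + 2I has rows (6, 6, -5); (6, 3, 6); (-5, 6, 6)
w1 = Bv₀ = (6, 6, -5)
Requested component of w1: 6

6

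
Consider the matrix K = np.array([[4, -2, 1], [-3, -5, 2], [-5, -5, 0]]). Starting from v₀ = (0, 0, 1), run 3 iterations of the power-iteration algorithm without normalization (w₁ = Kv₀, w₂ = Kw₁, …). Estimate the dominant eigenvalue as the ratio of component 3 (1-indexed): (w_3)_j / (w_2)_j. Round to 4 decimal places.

w1 = Kv₀ = (1, 2, 0)
w2 = Kw1 = (0, -13, -15)
w3 = Kw2 = (11, 35, 65)
Ratio at component: 65 / -15 = -4.3333

λ ≈ -4.3333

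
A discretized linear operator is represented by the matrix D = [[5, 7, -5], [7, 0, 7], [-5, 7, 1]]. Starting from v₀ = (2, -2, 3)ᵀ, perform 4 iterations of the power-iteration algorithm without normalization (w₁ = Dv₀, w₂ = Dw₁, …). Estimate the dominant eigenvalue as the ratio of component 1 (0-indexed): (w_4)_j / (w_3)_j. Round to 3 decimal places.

w1 = Dv₀ = (5·2 + 7·(-2) + (-5)·3; 7·2 + 0·(-2) + 7·3; (-5)·2 + 7·(-2) + 1·3) = (-19, 35, -21)
w2 = Dw1 = (5·(-19) + 7·35 + (-5)·(-21); 7·(-19) + 0·35 + 7·(-21); (-5)·(-19) + 7·35 + 1·(-21)) = (255, -280, 319)
w3 = Dw2 = (-2280, 4018, -2916)
w4 = Dw3 = (31306, -36372, 36610)
Ratio at component: -36372 / 4018 = -9.052

-9.052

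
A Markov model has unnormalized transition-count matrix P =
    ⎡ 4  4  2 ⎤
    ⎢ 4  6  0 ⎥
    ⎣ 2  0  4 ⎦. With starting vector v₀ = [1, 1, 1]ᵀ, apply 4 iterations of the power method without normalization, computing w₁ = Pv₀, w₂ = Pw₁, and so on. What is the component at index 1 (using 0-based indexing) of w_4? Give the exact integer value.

w1 = Pv₀ = (4·1 + 4·1 + 2·1; 4·1 + 6·1 + 0·1; 2·1 + 0·1 + 4·1) = (10, 10, 6)
w2 = Pw1 = (4·10 + 4·10 + 2·6; 4·10 + 6·10 + 0·6; 2·10 + 0·10 + 4·6) = (92, 100, 44)
w3 = Pw2 = (856, 968, 360)
w4 = Pw3 = (8016, 9232, 3152)
The requested component of w4 is 9232.

9232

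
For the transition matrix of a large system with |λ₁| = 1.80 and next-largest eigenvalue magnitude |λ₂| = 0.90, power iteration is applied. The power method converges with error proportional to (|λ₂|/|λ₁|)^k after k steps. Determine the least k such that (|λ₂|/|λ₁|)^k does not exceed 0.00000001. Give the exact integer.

|λ₂/λ₁| = 0.90/1.80 = 0.50000
Need k ≥ ln(0.00000001) / ln(0.50000) = -18.4207 / -0.6931 ≈ 26.575
Smallest integer k satisfying the bound: 27

27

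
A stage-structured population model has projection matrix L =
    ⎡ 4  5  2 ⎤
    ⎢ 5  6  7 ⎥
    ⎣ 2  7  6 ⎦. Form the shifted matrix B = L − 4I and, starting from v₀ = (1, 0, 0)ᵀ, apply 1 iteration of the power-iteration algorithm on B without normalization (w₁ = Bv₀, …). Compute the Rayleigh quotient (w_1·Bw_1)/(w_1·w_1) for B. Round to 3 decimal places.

B = L − 4I has rows (0, 5, 2); (5, 2, 7); (2, 7, 2)
w1 = Bv₀ = (0, 5, 2)
Bw1 = (29, 24, 39)
w1·Bw1 = 198; w1·w1 = 29; μ ≈ 198/29 = 6.828

6.828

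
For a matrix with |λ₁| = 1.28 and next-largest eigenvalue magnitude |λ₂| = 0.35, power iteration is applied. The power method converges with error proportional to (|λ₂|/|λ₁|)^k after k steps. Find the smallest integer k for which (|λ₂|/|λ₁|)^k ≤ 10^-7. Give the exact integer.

|λ₂/λ₁| = 0.35/1.28 = 0.27344
Need k ≥ ln(10^-7) / ln(0.27344) = -16.1181 / -1.2967 ≈ 12.430
Smallest integer k satisfying the bound: 13

13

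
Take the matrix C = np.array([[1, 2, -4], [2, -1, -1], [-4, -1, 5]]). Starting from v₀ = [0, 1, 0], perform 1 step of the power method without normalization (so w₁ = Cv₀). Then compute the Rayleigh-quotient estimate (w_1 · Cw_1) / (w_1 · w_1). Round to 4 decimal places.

2.3333

w1 = Cv₀ = (1·0 + 2·1 + (-4)·0; 2·0 + (-1)·1 + (-1)·0; (-4)·0 + (-1)·1 + 5·0) = (2, -1, -1)
Cw1 = (4, 6, -12)
w1·Cw1 = 2·4 + (-1)·6 + (-1)·(-12) = 14; w1·w1 = 2·2 + (-1)·(-1) + (-1)·(-1) = 6
λ ≈ 14/6 = 2.3333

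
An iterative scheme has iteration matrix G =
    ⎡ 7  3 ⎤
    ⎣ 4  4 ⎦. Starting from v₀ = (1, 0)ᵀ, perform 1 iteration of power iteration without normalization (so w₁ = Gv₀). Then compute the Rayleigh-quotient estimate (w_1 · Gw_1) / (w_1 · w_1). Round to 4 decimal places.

w1 = Gv₀ = (7, 4)
Gw1 = (61, 44)
w1·Gw1 = 7·61 + 4·44 = 603; w1·w1 = 7·7 + 4·4 = 65
λ ≈ 603/65 = 9.2769

9.2769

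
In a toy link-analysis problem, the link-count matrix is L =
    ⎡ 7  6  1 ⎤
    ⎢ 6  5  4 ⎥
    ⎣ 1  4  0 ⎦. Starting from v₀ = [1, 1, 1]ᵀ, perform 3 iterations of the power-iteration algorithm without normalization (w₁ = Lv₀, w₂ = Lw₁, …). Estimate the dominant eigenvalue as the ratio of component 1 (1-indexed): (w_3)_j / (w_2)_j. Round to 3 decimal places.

12.948

w1 = Lv₀ = (14, 15, 5)
w2 = Lw1 = (193, 179, 74)
w3 = Lw2 = (2499, 2349, 909)
Ratio at component: 2499 / 193 = 12.948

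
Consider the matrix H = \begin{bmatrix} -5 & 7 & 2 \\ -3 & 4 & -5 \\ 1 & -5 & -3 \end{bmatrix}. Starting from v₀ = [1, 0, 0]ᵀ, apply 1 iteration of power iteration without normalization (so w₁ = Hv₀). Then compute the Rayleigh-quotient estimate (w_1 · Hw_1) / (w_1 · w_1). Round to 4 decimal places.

-0.4857

w1 = Hv₀ = (-5, -3, 1)
Hw1 = (6, -2, 7)
w1·Hw1 = (-5)·6 + (-3)·(-2) + 1·7 = -17; w1·w1 = (-5)·(-5) + (-3)·(-3) + 1·1 = 35
λ ≈ -17/35 = -0.4857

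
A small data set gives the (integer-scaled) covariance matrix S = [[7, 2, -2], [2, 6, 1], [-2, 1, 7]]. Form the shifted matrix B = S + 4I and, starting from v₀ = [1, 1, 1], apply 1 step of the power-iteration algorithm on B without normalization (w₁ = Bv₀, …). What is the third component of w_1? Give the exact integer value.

10

B = S + 4I has rows (11, 2, -2); (2, 10, 1); (-2, 1, 11)
w1 = Bv₀ = (11, 13, 10)
Requested component of w1: 10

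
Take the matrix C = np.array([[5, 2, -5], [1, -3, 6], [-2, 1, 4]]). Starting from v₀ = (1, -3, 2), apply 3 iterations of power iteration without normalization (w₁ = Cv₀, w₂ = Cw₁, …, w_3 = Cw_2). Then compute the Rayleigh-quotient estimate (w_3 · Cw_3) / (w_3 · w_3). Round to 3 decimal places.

w1 = Cv₀ = (-11, 22, 3)
w2 = Cw1 = (-26, -59, 56)
w3 = Cw2 = (-528, 487, 217)
Cw3 = (-2751, -687, 2411)
w3·Cw3 = (-528)·(-2751) + 487·(-687) + 217·2411 = 1641146; w3·w3 = (-528)·(-528) + 487·487 + 217·217 = 563042
λ ≈ 1641146/563042 = 2.915

λ ≈ 2.915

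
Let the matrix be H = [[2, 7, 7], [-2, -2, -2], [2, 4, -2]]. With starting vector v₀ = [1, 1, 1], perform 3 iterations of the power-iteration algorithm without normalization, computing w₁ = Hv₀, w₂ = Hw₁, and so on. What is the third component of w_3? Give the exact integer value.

w1 = Hv₀ = (16, -6, 4)
w2 = Hw1 = (18, -28, 0)
w3 = Hw2 = (-160, 20, -76)
The requested component of w3 is -76.

-76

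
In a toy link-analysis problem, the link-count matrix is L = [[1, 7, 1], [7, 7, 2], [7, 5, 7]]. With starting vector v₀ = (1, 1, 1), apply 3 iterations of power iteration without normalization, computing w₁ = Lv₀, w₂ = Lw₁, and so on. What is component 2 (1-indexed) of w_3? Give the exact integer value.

3023

w1 = Lv₀ = (1·1 + 7·1 + 1·1; 7·1 + 7·1 + 2·1; 7·1 + 5·1 + 7·1) = (9, 16, 19)
w2 = Lw1 = (1·9 + 7·16 + 1·19; 7·9 + 7·16 + 2·19; 7·9 + 5·16 + 7·19) = (140, 213, 276)
w3 = Lw2 = (1907, 3023, 3977)
The requested component of w3 is 3023.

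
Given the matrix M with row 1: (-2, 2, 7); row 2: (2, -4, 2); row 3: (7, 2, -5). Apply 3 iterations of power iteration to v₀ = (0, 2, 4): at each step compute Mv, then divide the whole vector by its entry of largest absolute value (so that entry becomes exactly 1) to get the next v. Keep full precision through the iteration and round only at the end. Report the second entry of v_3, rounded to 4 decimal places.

Mv0 = (32.00000, 0.00000, -16.00000); divide by 32.00000 → v1 = (1.00000, 0.00000, -0.50000)
Mv1 = (-5.50000, 1.00000, 9.50000); divide by 9.50000 → v2 = (-0.57895, 0.10526, 1.00000)
Mv2 = (8.36842, 0.42105, -8.84211); divide by -8.84211 → v3 = (-0.94643, -0.04762, 1.00000)
Requested entry of v3: 128/-2688 = -0.0476

-0.0476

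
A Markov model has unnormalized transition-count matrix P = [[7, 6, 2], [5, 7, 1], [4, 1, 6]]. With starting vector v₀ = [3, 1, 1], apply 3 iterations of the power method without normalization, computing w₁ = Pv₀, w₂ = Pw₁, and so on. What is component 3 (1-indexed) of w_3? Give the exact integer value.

3359

w1 = Pv₀ = (7·3 + 6·1 + 2·1; 5·3 + 7·1 + 1·1; 4·3 + 1·1 + 6·1) = (29, 23, 19)
w2 = Pw1 = (7·29 + 6·23 + 2·19; 5·29 + 7·23 + 1·19; 4·29 + 1·23 + 6·19) = (379, 325, 253)
w3 = Pw2 = (5109, 4423, 3359)
The requested component of w3 is 3359.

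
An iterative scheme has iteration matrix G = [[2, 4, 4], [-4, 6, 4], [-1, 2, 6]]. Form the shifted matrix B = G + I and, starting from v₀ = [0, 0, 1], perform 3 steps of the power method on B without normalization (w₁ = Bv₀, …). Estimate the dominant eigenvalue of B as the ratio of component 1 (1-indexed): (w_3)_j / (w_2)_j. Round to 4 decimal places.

B = G + I has rows (3, 4, 4); (-4, 7, 4); (-1, 2, 7)
w1 = Bv₀ = (4, 4, 7)
w2 = Bw1 = (56, 40, 53)
w3 = Bw2 = (540, 268, 395)
Ratio: 540/56 = 9.6429

μ ≈ 9.6429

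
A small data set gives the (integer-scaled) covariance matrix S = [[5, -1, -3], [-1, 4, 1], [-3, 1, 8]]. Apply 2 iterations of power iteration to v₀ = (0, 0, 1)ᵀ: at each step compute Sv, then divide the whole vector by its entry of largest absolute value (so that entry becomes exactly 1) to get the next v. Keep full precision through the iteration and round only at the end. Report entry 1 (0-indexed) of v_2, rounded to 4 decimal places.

Sv0 = (-3.00000, 1.00000, 8.00000); divide by 8.00000 → v1 = (-0.37500, 0.12500, 1.00000)
Sv1 = (-5.00000, 1.87500, 9.25000); divide by 9.25000 → v2 = (-0.54054, 0.20270, 1.00000)
Requested entry of v2: 15/74 = 0.2027

0.2027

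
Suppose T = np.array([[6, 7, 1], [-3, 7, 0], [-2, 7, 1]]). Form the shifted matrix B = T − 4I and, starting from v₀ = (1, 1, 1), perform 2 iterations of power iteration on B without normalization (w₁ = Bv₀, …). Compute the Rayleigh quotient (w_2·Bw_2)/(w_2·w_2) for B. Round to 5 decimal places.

B = T − 4I has rows (2, 7, 1); (-3, 3, 0); (-2, 7, -3)
w1 = Bv₀ = (2·1 + 7·1 + 1·1; (-3)·1 + 3·1 + 0·1; (-2)·1 + 7·1 + (-3)·1) = (10, 0, 2)
w2 = Bw1 = (2·10 + 7·0 + 1·2; (-3)·10 + 3·0 + 0·2; (-2)·10 + 7·0 + (-3)·2) = (22, -30, -26)
Bw2 = (-192, -156, -176)
w2·Bw2 = 5032; w2·w2 = 2060; μ ≈ 5032/2060 = 2.44272

μ ≈ 2.44272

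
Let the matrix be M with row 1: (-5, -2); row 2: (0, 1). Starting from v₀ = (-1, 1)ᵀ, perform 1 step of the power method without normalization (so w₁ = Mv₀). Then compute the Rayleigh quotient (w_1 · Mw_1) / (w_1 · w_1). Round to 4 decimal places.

λ ≈ -5.0000

w1 = Mv₀ = (3, 1)
Mw1 = (-17, 1)
w1·Mw1 = 3·(-17) + 1·1 = -50; w1·w1 = 3·3 + 1·1 = 10
λ ≈ -50/10 = -5.0000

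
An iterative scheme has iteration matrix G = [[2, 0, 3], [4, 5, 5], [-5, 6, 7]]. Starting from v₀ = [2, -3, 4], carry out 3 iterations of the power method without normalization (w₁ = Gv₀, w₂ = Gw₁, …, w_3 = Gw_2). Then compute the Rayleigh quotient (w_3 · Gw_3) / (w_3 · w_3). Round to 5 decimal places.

11.19029

w1 = Gv₀ = (16, 13, 0)
w2 = Gw1 = (32, 129, -2)
w3 = Gw2 = (58, 763, 600)
Gw3 = (1916, 7047, 8488)
w3·Gw3 = 58·1916 + 763·7047 + 600·8488 = 10580789; w3·w3 = 58·58 + 763·763 + 600·600 = 945533
λ ≈ 10580789/945533 = 11.19029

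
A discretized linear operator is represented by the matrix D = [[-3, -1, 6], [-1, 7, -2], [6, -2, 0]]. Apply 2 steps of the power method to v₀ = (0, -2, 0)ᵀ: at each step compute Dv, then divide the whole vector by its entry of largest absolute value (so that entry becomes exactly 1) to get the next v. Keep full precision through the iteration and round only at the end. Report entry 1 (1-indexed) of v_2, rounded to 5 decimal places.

-0.29630

Dv0 = (2.000000, -14.000000, 4.000000); divide by -14.000000 → v1 = (-0.142857, 1.000000, -0.285714)
Dv1 = (-2.285714, 7.714286, -2.857143); divide by 7.714286 → v2 = (-0.296296, 1.000000, -0.370370)
Requested entry of v2: 32/-108 = -0.29630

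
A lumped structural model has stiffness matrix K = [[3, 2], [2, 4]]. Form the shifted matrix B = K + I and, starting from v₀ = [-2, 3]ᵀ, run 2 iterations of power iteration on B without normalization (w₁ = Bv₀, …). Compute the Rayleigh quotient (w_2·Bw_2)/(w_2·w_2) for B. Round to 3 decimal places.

B = K + I has rows (4, 2); (2, 5)
w1 = Bv₀ = (4·(-2) + 2·3; 2·(-2) + 5·3) = (-2, 11)
w2 = Bw1 = (4·(-2) + 2·11; 2·(-2) + 5·11) = (14, 51)
Bw2 = (158, 283)
w2·Bw2 = 16645; w2·w2 = 2797; μ ≈ 16645/2797 = 5.951

5.951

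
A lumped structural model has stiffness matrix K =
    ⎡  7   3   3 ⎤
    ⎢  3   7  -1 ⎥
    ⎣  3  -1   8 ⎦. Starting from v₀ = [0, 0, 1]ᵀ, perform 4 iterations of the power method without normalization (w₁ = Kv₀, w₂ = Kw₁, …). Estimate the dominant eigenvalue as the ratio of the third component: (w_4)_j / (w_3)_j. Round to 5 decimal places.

λ ≈ 10.04972

w1 = Kv₀ = (7·0 + 3·0 + 3·1; 3·0 + 7·0 + (-1)·1; 3·0 + (-1)·0 + 8·1) = (3, -1, 8)
w2 = Kw1 = (7·3 + 3·(-1) + 3·8; 3·3 + 7·(-1) + (-1)·8; 3·3 + (-1)·(-1) + 8·8) = (42, -6, 74)
w3 = Kw2 = (498, 10, 724)
w4 = Kw3 = (5688, 840, 7276)
Ratio at component: 7276 / 724 = 10.04972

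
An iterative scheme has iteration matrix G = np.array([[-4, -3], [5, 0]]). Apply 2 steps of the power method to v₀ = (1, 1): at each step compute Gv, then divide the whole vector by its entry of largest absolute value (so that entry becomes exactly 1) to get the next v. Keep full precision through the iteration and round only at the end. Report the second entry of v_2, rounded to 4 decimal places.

Gv0 = (-7.00000, 5.00000); divide by -7.00000 → v1 = (1.00000, -0.71429)
Gv1 = (-1.85714, 5.00000); divide by 5.00000 → v2 = (-0.37143, 1.00000)
Requested entry of v2: -35/-35 = 1.0000

1.0000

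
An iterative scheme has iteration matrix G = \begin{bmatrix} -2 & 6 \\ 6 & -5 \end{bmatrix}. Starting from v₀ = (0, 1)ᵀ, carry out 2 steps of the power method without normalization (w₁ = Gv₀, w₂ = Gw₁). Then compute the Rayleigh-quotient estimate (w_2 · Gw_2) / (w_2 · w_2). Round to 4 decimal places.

w1 = Gv₀ = ((-2)·0 + 6·1; 6·0 + (-5)·1) = (6, -5)
w2 = Gw1 = ((-2)·6 + 6·(-5); 6·6 + (-5)·(-5)) = (-42, 61)
Gw2 = (450, -557)
w2·Gw2 = (-42)·450 + 61·(-557) = -52877; w2·w2 = (-42)·(-42) + 61·61 = 5485
λ ≈ -52877/5485 = -9.6403

-9.6403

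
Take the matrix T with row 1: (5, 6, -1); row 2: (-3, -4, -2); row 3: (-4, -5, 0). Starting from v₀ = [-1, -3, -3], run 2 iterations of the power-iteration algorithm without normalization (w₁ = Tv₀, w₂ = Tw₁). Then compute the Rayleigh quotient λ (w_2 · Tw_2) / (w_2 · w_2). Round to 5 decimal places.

w1 = Tv₀ = (5·(-1) + 6·(-3) + (-1)·(-3); (-3)·(-1) + (-4)·(-3) + (-2)·(-3); (-4)·(-1) + (-5)·(-3) + 0·(-3)) = (-20, 21, 19)
w2 = Tw1 = (5·(-20) + 6·21 + (-1)·19; (-3)·(-20) + (-4)·21 + (-2)·19; (-4)·(-20) + (-5)·21 + 0·19) = (7, -62, -25)
Tw2 = (-312, 277, 282)
w2·Tw2 = 7·(-312) + (-62)·277 + (-25)·282 = -26408; w2·w2 = 7·7 + (-62)·(-62) + (-25)·(-25) = 4518
λ ≈ -26408/4518 = -5.84506

-5.84506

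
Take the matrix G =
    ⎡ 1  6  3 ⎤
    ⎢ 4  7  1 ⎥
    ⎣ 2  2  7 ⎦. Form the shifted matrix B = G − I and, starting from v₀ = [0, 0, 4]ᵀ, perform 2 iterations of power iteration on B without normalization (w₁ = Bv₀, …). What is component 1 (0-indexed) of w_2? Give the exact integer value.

96

B = G − I has rows (0, 6, 3); (4, 6, 1); (2, 2, 6)
w1 = Bv₀ = (0·0 + 6·0 + 3·4; 4·0 + 6·0 + 1·4; 2·0 + 2·0 + 6·4) = (12, 4, 24)
w2 = Bw1 = (0·12 + 6·4 + 3·24; 4·12 + 6·4 + 1·24; 2·12 + 2·4 + 6·24) = (96, 96, 176)
Requested component of w2: 96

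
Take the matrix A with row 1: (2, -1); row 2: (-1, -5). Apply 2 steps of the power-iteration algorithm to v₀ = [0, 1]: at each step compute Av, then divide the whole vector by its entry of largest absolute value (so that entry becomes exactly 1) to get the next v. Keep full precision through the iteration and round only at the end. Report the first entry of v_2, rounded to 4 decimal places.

Av0 = (-1.00000, -5.00000); divide by -5.00000 → v1 = (0.20000, 1.00000)
Av1 = (-0.60000, -5.20000); divide by -5.20000 → v2 = (0.11538, 1.00000)
Requested entry of v2: 3/26 = 0.1154

0.1154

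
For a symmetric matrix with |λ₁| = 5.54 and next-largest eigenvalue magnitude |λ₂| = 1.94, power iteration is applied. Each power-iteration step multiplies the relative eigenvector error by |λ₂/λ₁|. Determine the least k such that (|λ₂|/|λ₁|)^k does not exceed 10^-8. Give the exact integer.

|λ₂/λ₁| = 1.94/5.54 = 0.35018
Need k ≥ ln(10^-8) / ln(0.35018) = -18.4207 / -1.0493 ≈ 17.555
Smallest integer k satisfying the bound: 18

18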